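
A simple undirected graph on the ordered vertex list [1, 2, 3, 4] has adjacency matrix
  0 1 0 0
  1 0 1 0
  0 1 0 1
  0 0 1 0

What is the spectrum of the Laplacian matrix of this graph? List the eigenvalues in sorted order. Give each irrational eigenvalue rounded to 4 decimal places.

[0, 0.5858, 2, 3.4142]

Each diagonal entry of L is the vertex degree and each off-diagonal entry is -1 where an edge is present, 0 otherwise; in the order [1, 2, 3, 4] the diagonal is [1, 2, 2, 1]. Diagonalising L (or applying a numerical eigensolver to the 4x4 matrix) gives the spectrum above. The single zero eigenvalue shows the graph is connected. The eigenvalues sum to 6, which equals trace(L) = 2|E|.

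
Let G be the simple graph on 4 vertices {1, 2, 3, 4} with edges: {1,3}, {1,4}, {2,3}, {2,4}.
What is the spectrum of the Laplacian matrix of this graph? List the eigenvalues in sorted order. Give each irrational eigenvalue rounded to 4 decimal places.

[0, 2, 2, 4]

Each diagonal entry of L is the vertex degree and each off-diagonal entry is -1 where an edge is present, 0 otherwise; in the order [1, 2, 3, 4] the diagonal is [2, 2, 2, 2]. The multiplicity of 0 as a Laplacian eigenvalue equals the number of connected components.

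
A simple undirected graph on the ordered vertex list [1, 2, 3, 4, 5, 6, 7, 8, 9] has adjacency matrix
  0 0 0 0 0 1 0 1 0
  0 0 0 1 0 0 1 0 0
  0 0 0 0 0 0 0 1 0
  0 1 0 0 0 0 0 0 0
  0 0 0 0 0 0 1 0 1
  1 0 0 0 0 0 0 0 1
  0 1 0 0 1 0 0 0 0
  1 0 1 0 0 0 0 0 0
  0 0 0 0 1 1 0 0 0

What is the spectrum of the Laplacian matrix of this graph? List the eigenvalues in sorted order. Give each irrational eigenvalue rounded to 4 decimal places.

[0, 0.1206, 0.4679, 1, 1.6527, 2.3473, 3, 3.5321, 3.8794]

With the vertex order [1, 2, 3, 4, 5, 6, 7, 8, 9], the degrees are [2, 2, 1, 1, 2, 2, 2, 2, 2], giving D = diag(2, 2, 1, 1, 2, 2, 2, 2, 2) and L = D - A. The multiplicity of 0 as a Laplacian eigenvalue equals the number of connected components. The eigenvalues sum to 16, which equals trace(L) = 2|E|.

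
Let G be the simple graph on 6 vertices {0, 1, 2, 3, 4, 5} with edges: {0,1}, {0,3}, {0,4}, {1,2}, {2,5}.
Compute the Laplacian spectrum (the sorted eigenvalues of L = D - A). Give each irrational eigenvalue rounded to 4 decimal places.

Reading degrees in the order [0, 1, 2, 3, 4, 5] gives [3, 2, 2, 1, 1, 1]; set D = diag(3, 2, 2, 1, 1, 1) and form L = D - A. The multiplicity of 0 as a Laplacian eigenvalue equals the number of connected components. The single zero eigenvalue shows the graph is connected. The eigenvalues sum to 10, which equals trace(L) = 2|E|.

[0, 0.3249, 1, 1.4608, 3, 4.2143]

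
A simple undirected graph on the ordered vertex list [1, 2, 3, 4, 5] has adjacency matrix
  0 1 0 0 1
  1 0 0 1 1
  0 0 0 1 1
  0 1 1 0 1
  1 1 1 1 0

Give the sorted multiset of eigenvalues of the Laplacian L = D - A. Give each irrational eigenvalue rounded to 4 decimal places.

With the vertex order [1, 2, 3, 4, 5], the degrees are [2, 3, 2, 3, 4], giving D = diag(2, 3, 2, 3, 4) and L = D - A. The multiplicity of 0 as a Laplacian eigenvalue equals the number of connected components. The largest eigenvalue, 5, is at most the vertex count 5.

[0, 1.5858, 3, 4.4142, 5]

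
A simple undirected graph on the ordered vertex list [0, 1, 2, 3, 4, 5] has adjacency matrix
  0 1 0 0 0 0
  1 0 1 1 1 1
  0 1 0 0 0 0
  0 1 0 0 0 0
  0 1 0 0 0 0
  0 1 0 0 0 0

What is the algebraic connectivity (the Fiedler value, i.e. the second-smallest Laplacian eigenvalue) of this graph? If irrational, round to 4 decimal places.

1

Each diagonal entry of L is the vertex degree and each off-diagonal entry is -1 where an edge is present, 0 otherwise; in the order [0, 1, 2, 3, 4, 5] the diagonal is [1, 5, 1, 1, 1, 1]. The smallest Laplacian eigenvalue is always 0. The next one, lambda_2 = 1, measures how hard the graph is to disconnect: larger values mean better connectivity.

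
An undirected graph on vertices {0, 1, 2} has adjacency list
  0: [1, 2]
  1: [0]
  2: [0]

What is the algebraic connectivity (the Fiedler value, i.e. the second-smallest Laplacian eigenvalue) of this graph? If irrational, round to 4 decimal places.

Reading degrees in the order [0, 1, 2] gives [2, 1, 1]; set D = diag(2, 1, 1) and form L = D - A. Computing the eigenvalues of L and sorting gives [0, 1, 3]. The Fiedler value lambda_2 = 1 is strictly positive, so the graph is connected. There is one zero in the spectrum, matching the 1 component.

1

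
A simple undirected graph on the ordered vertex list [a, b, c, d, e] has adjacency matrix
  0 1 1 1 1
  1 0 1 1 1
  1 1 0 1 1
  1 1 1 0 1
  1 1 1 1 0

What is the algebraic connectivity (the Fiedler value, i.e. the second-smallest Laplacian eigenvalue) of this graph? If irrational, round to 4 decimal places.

5

Reading degrees in the order [a, b, c, d, e] gives [4, 4, 4, 4, 4]; set D = diag(4, 4, 4, 4, 4) and form L = D - A. The sorted Laplacian eigenvalues are [0, 5, 5, 5, 5]; the algebraic connectivity is the second entry, 5.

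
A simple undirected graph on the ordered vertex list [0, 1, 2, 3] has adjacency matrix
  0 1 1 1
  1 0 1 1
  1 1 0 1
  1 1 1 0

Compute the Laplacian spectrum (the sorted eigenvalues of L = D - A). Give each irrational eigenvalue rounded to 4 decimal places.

[0, 4, 4, 4]

Each diagonal entry of L is the vertex degree and each off-diagonal entry is -1 where an edge is present, 0 otherwise; in the order [0, 1, 2, 3] the diagonal is [3, 3, 3, 3]. Diagonalising L (or applying a numerical eigensolver to the 4x4 matrix) gives the spectrum above. The single zero eigenvalue shows the graph is connected. The largest eigenvalue, 4, is at most the vertex count 4.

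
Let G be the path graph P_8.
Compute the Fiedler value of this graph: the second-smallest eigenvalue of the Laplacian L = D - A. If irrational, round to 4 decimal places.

0.1522

The graph has 8 vertices and degree multiset [2, 2, 2, 2, 2, 2, 1, 1]; D is the diagonal matrix of degrees and L = D - A. The sorted Laplacian eigenvalues are [0, 0.1522, 0.5858, 1.2346, 2, 2.7654, 3.4142, 3.8478]; the algebraic connectivity is the second entry, 0.1522.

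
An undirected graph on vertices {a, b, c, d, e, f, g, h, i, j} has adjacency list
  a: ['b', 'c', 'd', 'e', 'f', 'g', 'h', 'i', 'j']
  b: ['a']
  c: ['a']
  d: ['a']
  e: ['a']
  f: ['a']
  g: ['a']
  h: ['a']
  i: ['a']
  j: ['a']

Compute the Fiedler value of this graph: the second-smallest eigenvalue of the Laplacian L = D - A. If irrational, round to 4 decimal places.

Reading degrees in the order [a, b, c, d, e, f, g, h, i, j] gives [9, 1, 1, 1, 1, 1, 1, 1, 1, 1]; set D = diag(9, 1, 1, 1, 1, 1, 1, 1, 1, 1) and form L = D - A. Computing the eigenvalues of L and sorting gives [0, 1, 1, 1, 1, 1, 1, 1, 1, 10]. The Fiedler value lambda_2 = 1 is strictly positive, so the graph is connected.

1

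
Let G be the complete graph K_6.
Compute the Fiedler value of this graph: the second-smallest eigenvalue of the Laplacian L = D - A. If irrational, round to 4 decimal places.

The graph has 6 vertices and degree multiset [5, 5, 5, 5, 5, 5]; D is the diagonal matrix of degrees and L = D - A. Computing the eigenvalues of L and sorting gives [0, 6, 6, 6, 6, 6]. The Fiedler value lambda_2 = 6 is strictly positive, so the graph is connected. The eigenvalues sum to 30, which equals trace(L) = 2|E|.

6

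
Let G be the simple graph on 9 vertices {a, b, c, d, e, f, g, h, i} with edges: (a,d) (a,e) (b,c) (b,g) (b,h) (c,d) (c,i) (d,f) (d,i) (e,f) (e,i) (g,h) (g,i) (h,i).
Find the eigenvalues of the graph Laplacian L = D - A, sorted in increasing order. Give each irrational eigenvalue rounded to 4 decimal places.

[0, 0.7436, 2, 2.3705, 3.4338, 3.5968, 4, 5.2848, 6.5704]

Each diagonal entry of L is the vertex degree and each off-diagonal entry is -1 where an edge is present, 0 otherwise; in the order [a, b, c, d, e, f, g, h, i] the diagonal is [2, 3, 3, 4, 3, 2, 3, 3, 5]. L is symmetric positive semidefinite, so every eigenvalue is real and nonnegative. The single zero eigenvalue shows the graph is connected. There is one zero in the spectrum, matching the 1 component.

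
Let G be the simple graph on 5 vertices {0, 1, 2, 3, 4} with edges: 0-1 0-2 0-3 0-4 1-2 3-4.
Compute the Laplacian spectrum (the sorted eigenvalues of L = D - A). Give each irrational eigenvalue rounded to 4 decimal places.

[0, 1, 3, 3, 5]

Each diagonal entry of L is the vertex degree and each off-diagonal entry is -1 where an edge is present, 0 otherwise; in the order [0, 1, 2, 3, 4] the diagonal is [4, 2, 2, 2, 2]. Diagonalising L (or applying a numerical eigensolver to the 5x5 matrix) gives the spectrum above. The eigenvalues sum to 12, which equals trace(L) = 2|E|. There is one zero in the spectrum, matching the 1 component.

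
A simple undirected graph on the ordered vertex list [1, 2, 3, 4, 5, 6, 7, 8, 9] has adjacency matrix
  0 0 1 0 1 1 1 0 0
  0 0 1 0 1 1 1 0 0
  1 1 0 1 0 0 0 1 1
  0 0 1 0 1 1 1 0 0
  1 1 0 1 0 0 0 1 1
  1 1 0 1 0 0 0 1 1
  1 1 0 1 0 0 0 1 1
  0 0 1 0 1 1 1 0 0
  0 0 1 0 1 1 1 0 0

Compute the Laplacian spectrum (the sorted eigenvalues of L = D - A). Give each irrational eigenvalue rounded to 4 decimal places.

[0, 4, 4, 4, 4, 5, 5, 5, 9]

Reading degrees in the order [1, 2, 3, 4, 5, 6, 7, 8, 9] gives [4, 4, 5, 4, 5, 5, 5, 4, 4]; set D = diag(4, 4, 5, 4, 5, 5, 5, 4, 4) and form L = D - A. Since every row of L sums to 0, the all-ones vector is in the kernel and 0 is an eigenvalue. There is one zero in the spectrum, matching the 1 component. The eigenvalues sum to 40, which equals trace(L) = 2|E|.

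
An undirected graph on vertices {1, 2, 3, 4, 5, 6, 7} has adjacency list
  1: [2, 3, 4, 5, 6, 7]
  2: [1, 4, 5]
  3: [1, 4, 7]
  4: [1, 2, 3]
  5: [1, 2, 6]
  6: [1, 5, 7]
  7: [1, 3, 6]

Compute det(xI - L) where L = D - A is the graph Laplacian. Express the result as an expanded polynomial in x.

Reading degrees in the order [1, 2, 3, 4, 5, 6, 7] gives [6, 3, 3, 3, 3, 3, 3]; set D = diag(6, 3, 3, 3, 3, 3, 3) and form L = D - A. Computing det(xI - L) by cofactor expansion (or equivalently via sum-over-permutations) gives x^7 - 24x^6 + 231x^5 - 1140x^4 + 3036x^3 - 4128x^2 + 2240x. The constant term is 0 because L is singular (the all-ones vector lies in its kernel). There is one zero in the spectrum, matching the 1 component. The eigenvalues sum to 24, which equals trace(L) = 2|E|.

x^7 - 24x^6 + 231x^5 - 1140x^4 + 3036x^3 - 4128x^2 + 2240x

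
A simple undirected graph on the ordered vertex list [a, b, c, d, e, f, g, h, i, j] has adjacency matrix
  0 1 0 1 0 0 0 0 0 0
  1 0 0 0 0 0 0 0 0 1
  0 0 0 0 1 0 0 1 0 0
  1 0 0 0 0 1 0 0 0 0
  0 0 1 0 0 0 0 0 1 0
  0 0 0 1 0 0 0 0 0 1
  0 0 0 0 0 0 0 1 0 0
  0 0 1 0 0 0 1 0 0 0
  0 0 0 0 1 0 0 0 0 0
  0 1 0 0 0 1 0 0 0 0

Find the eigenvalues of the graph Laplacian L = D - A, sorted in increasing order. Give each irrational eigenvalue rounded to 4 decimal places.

[0, 0, 0.3820, 1.3820, 1.3820, 1.3820, 2.6180, 3.6180, 3.6180, 3.6180]

Reading degrees in the order [a, b, c, d, e, f, g, h, i, j] gives [2, 2, 2, 2, 2, 2, 1, 2, 1, 2]; set D = diag(2, 2, 2, 2, 2, 2, 1, 2, 1, 2) and form L = D - A. L is symmetric positive semidefinite, so every eigenvalue is real and nonnegative. The 2 zero eigenvalues correspond to the 2 connected components. There are 2 zeros in the spectrum, matching the 2 components.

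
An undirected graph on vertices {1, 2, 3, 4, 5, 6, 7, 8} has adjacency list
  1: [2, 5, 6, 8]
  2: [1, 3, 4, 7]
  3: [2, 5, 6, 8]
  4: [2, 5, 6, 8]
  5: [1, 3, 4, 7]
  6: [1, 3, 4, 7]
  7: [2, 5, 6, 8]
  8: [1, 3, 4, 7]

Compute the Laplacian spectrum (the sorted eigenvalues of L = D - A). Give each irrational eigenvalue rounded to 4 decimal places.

[0, 4, 4, 4, 4, 4, 4, 8]

With the vertex order [1, 2, 3, 4, 5, 6, 7, 8], the degrees are [4, 4, 4, 4, 4, 4, 4, 4], giving D = diag(4, 4, 4, 4, 4, 4, 4, 4) and L = D - A. The multiplicity of 0 as a Laplacian eigenvalue equals the number of connected components. By the matrix-tree theorem the graph has (1/8) * product of the nonzero eigenvalues = 4096 spanning trees. The eigenvalues sum to 32, which equals trace(L) = 2|E|.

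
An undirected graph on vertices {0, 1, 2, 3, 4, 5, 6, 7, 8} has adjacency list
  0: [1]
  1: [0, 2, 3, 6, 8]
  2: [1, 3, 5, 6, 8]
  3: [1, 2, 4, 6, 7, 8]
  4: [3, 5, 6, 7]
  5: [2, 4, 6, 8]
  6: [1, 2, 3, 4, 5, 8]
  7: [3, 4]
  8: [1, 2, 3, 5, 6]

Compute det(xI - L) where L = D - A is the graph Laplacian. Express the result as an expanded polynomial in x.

x^9 - 38x^8 + 611x^7 - 5394x^6 + 28343x^5 - 89644x^4 + 163674x^3 - 153612x^2 + 54864x

Each diagonal entry of L is the vertex degree and each off-diagonal entry is -1 where an edge is present, 0 otherwise; in the order [0, 1, 2, 3, 4, 5, 6, 7, 8] the diagonal is [1, 5, 5, 6, 4, 4, 6, 2, 5]. Computing det(xI - L) by cofactor expansion (or equivalently via sum-over-permutations) gives x^9 - 38x^8 + 611x^7 - 5394x^6 + 28343x^5 - 89644x^4 + 163674x^3 - 153612x^2 + 54864x. The coefficient of x^8 equals -trace(L) = -38, matching the sum of degrees. The largest eigenvalue, 7.3595, is at most the vertex count 9.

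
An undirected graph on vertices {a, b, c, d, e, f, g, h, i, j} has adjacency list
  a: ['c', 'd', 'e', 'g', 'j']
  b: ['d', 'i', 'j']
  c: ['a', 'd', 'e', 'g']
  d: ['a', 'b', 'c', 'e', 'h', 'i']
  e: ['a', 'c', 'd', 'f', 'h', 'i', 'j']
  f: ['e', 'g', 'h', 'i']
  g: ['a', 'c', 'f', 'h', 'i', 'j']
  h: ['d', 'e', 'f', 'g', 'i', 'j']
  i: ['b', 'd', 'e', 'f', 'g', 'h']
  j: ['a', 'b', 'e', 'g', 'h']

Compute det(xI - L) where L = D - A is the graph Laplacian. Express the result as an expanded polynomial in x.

Each diagonal entry of L is the vertex degree and each off-diagonal entry is -1 where an edge is present, 0 otherwise; in the order [a, b, c, d, e, f, g, h, i, j] the diagonal is [5, 3, 4, 6, 7, 4, 6, 6, 6, 5]. Computing det(xI - L) by cofactor expansion (or equivalently via sum-over-permutations) gives x^10 - 52x^9 + 1184x^8 - 15480x^7 + 127950x^6 - 692606x^5 + 2452402x^4 - 5470210x^3 + 6965488x^2 - 3853030x. The coefficient of x^9 equals -trace(L) = -52, matching the sum of degrees.

x^10 - 52x^9 + 1184x^8 - 15480x^7 + 127950x^6 - 692606x^5 + 2452402x^4 - 5470210x^3 + 6965488x^2 - 3853030x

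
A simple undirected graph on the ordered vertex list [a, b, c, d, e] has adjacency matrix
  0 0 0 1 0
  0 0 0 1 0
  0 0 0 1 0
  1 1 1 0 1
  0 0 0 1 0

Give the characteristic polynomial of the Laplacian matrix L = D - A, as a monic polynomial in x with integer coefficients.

x^5 - 8x^4 + 18x^3 - 16x^2 + 5x

Reading degrees in the order [a, b, c, d, e] gives [1, 1, 1, 4, 1]; set D = diag(1, 1, 1, 4, 1) and form L = D - A. Computing det(xI - L) by cofactor expansion (or equivalently via sum-over-permutations) gives x^5 - 8x^4 + 18x^3 - 16x^2 + 5x. Since p(0) = det(-L) = 0, x divides p(x). By the matrix-tree theorem the graph has (1/5) * product of the nonzero eigenvalues = 1 spanning tree.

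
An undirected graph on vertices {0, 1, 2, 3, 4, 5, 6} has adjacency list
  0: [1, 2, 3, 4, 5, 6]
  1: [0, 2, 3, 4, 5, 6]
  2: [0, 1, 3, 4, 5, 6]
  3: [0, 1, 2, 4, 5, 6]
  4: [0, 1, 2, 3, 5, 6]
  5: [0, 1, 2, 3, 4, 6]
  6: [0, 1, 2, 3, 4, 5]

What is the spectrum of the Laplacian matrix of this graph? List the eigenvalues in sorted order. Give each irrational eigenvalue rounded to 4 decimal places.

[0, 7, 7, 7, 7, 7, 7]

Each diagonal entry of L is the vertex degree and each off-diagonal entry is -1 where an edge is present, 0 otherwise; in the order [0, 1, 2, 3, 4, 5, 6] the diagonal is [6, 6, 6, 6, 6, 6, 6]. Diagonalising L (or applying a numerical eigensolver to the 7x7 matrix) gives the spectrum above. The single zero eigenvalue shows the graph is connected. The largest eigenvalue, 7, is at most the vertex count 7.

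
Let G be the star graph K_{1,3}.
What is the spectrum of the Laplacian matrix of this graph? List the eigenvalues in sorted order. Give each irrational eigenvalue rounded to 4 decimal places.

The graph has 4 vertices and degree multiset [3, 1, 1, 1]; D is the diagonal matrix of degrees and L = D - A. The multiplicity of 0 as a Laplacian eigenvalue equals the number of connected components. The single zero eigenvalue shows the graph is connected. By the matrix-tree theorem the graph has (1/4) * product of the nonzero eigenvalues = 1 spanning tree. The eigenvalues sum to 6, which equals trace(L) = 2|E|.

[0, 1, 1, 4]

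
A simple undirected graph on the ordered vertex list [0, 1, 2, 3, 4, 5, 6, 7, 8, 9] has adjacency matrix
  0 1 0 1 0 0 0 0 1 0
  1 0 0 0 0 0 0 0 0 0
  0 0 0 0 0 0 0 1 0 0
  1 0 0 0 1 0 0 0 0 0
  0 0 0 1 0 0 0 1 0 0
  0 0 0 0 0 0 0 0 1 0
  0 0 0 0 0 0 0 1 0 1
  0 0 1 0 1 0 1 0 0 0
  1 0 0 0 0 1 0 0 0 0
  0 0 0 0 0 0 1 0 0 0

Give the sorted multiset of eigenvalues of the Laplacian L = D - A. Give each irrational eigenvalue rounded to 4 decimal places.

With the vertex order [0, 1, 2, 3, 4, 5, 6, 7, 8, 9], the degrees are [3, 1, 1, 2, 2, 1, 2, 3, 2, 1], giving D = diag(3, 1, 1, 2, 2, 1, 2, 3, 2, 1) and L = D - A. Diagonalising L (or applying a numerical eigensolver to the 10x10 matrix) gives the spectrum above. By the matrix-tree theorem the graph has (1/10) * product of the nonzero eigenvalues = 1 spanning tree.

[0, 0.1277, 0.5188, 0.6297, 1, 2, 2.3111, 2.7968, 4.1701, 4.4458]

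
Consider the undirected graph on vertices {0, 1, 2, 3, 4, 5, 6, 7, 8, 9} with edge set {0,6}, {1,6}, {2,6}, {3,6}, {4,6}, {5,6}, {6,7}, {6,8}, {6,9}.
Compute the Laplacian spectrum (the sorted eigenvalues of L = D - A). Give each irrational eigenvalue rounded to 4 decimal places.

With the vertex order [0, 1, 2, 3, 4, 5, 6, 7, 8, 9], the degrees are [1, 1, 1, 1, 1, 1, 9, 1, 1, 1], giving D = diag(1, 1, 1, 1, 1, 1, 9, 1, 1, 1) and L = D - A. Since every row of L sums to 0, the all-ones vector is in the kernel and 0 is an eigenvalue. The single zero eigenvalue shows the graph is connected. The largest eigenvalue, 10, is at most the vertex count 10. By the matrix-tree theorem the graph has (1/10) * product of the nonzero eigenvalues = 1 spanning tree.

[0, 1, 1, 1, 1, 1, 1, 1, 1, 10]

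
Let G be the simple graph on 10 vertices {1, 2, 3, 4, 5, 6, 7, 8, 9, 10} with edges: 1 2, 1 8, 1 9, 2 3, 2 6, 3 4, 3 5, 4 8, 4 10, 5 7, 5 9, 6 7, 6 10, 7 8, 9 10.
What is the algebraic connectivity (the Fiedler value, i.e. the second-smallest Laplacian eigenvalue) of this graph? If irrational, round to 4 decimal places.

With the vertex order [1, 2, 3, 4, 5, 6, 7, 8, 9, 10], the degrees are [3, 3, 3, 3, 3, 3, 3, 3, 3, 3], giving D = diag(3, 3, 3, 3, 3, 3, 3, 3, 3, 3) and L = D - A. The sorted Laplacian eigenvalues are [0, 2, 2, 2, 2, 2, 5, 5, 5, 5]; the algebraic connectivity is the second entry, 2. The eigenvalues sum to 30, which equals trace(L) = 2|E|. By the matrix-tree theorem the graph has (1/10) * product of the nonzero eigenvalues = 2000 spanning trees.

2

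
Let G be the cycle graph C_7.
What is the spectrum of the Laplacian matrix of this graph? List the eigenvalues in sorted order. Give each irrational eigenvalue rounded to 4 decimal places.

The graph has 7 vertices and degree multiset [2, 2, 2, 2, 2, 2, 2]; D is the diagonal matrix of degrees and L = D - A. L is symmetric positive semidefinite, so every eigenvalue is real and nonnegative. The single zero eigenvalue shows the graph is connected.

[0, 0.7530, 0.7530, 2.4450, 2.4450, 3.8019, 3.8019]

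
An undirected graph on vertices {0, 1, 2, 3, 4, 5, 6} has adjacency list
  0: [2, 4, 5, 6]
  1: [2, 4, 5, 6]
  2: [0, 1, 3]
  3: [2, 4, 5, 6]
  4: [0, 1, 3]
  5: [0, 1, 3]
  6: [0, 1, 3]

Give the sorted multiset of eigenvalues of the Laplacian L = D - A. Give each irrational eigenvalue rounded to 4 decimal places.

With the vertex order [0, 1, 2, 3, 4, 5, 6], the degrees are [4, 4, 3, 4, 3, 3, 3], giving D = diag(4, 4, 3, 4, 3, 3, 3) and L = D - A. L is symmetric positive semidefinite, so every eigenvalue is real and nonnegative.

[0, 3, 3, 3, 4, 4, 7]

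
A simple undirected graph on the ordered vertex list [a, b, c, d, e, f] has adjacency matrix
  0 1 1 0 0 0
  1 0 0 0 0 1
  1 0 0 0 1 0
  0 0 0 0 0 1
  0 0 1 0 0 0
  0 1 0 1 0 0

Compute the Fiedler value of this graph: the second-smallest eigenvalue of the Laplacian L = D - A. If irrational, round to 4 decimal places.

With the vertex order [a, b, c, d, e, f], the degrees are [2, 2, 2, 1, 1, 2], giving D = diag(2, 2, 2, 1, 1, 2) and L = D - A. Computing the eigenvalues of L and sorting gives [0, 0.2679, 1, 2, 3, 3.7321]. The Fiedler value lambda_2 = 0.2679 is strictly positive, so the graph is connected. The largest eigenvalue, 3.7321, is at most the vertex count 6. By the matrix-tree theorem the graph has (1/6) * product of the nonzero eigenvalues = 1 spanning tree.

0.2679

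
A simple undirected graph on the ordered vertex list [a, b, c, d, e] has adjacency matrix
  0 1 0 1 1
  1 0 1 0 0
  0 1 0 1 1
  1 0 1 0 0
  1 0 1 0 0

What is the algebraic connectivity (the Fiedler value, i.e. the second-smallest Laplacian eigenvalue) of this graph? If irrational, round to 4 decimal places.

2

Reading degrees in the order [a, b, c, d, e] gives [3, 2, 3, 2, 2]; set D = diag(3, 2, 3, 2, 2) and form L = D - A. The smallest Laplacian eigenvalue is always 0. The next one, lambda_2 = 2, measures how hard the graph is to disconnect: larger values mean better connectivity. The eigenvalues sum to 12, which equals trace(L) = 2|E|.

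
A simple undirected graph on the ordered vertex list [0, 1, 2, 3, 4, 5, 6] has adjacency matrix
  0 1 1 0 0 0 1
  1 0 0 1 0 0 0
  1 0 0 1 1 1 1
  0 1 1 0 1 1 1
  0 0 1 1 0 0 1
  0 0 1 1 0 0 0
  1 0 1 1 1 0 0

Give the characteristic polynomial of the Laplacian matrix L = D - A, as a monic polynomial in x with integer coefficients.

x^7 - 24x^6 + 230x^5 - 1120x^4 + 2907x^3 - 3800x^2 + 1953x

With the vertex order [0, 1, 2, 3, 4, 5, 6], the degrees are [3, 2, 5, 5, 3, 2, 4], giving D = diag(3, 2, 5, 5, 3, 2, 4) and L = D - A. Computing det(xI - L) by cofactor expansion (or equivalently via sum-over-permutations) gives x^7 - 24x^6 + 230x^5 - 1120x^4 + 2907x^3 - 3800x^2 + 1953x. Since p(0) = det(-L) = 0, x divides p(x). There is one zero in the spectrum, matching the 1 component.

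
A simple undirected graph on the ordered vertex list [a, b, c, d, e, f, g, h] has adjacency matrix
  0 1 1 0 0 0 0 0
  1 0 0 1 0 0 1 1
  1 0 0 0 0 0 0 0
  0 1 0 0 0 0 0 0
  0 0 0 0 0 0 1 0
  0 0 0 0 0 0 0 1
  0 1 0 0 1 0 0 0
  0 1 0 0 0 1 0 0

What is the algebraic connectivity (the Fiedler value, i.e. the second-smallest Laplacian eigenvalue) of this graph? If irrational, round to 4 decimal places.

0.3820

With the vertex order [a, b, c, d, e, f, g, h], the degrees are [2, 4, 1, 1, 1, 1, 2, 2], giving D = diag(2, 4, 1, 1, 1, 1, 2, 2) and L = D - A. The sorted Laplacian eigenvalues are [0, 0.3820, 0.3820, 0.7639, 2, 2.6180, 2.6180, 5.2361]; the algebraic connectivity is the second entry, 0.3820.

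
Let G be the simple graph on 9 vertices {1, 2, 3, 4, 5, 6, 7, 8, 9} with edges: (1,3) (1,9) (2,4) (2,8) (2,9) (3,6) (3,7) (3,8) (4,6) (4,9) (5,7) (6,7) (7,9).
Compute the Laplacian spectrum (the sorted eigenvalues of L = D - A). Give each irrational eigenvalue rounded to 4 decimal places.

With the vertex order [1, 2, 3, 4, 5, 6, 7, 8, 9], the degrees are [2, 3, 4, 3, 1, 3, 4, 2, 4], giving D = diag(2, 3, 4, 3, 1, 3, 4, 2, 4) and L = D - A. Diagonalising L (or applying a numerical eigensolver to the 9x9 matrix) gives the spectrum above. The single zero eigenvalue shows the graph is connected. The largest eigenvalue, 6.0097, is at most the vertex count 9. By the matrix-tree theorem the graph has (1/9) * product of the nonzero eigenvalues = 299 spanning trees.

[0, 0.7682, 1.5995, 1.8211, 2.1848, 3.8778, 4.5654, 5.1734, 6.0097]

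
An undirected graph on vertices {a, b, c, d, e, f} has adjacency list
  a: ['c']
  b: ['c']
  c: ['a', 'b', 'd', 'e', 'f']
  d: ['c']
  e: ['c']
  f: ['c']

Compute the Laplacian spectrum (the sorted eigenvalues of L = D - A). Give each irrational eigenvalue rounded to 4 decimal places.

Each diagonal entry of L is the vertex degree and each off-diagonal entry is -1 where an edge is present, 0 otherwise; in the order [a, b, c, d, e, f] the diagonal is [1, 1, 5, 1, 1, 1]. The multiplicity of 0 as a Laplacian eigenvalue equals the number of connected components. There is one zero in the spectrum, matching the 1 component. The eigenvalues sum to 10, which equals trace(L) = 2|E|.

[0, 1, 1, 1, 1, 6]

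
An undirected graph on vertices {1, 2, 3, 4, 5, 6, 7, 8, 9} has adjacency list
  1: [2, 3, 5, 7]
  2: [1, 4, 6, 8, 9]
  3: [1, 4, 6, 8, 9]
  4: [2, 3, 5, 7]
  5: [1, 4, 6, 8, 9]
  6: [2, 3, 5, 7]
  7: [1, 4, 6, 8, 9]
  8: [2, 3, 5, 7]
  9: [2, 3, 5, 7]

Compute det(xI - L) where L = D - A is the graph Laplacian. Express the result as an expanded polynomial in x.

x^9 - 40x^8 + 690x^7 - 6720x^6 + 40485x^5 - 154704x^4 + 366560x^3 - 492800x^2 + 288000x

With the vertex order [1, 2, 3, 4, 5, 6, 7, 8, 9], the degrees are [4, 5, 5, 4, 5, 4, 5, 4, 4], giving D = diag(4, 5, 5, 4, 5, 4, 5, 4, 4) and L = D - A. The eigenvalues of L are [0, 4, 4, 4, 4, 5, 5, 5, 9]; the characteristic polynomial is the product of (x - lambda_i), which multiplies out to x^9 - 40x^8 + 690x^7 - 6720x^6 + 40485x^5 - 154704x^4 + 366560x^3 - 492800x^2 + 288000x. Since p(0) = det(-L) = 0, x divides p(x). There is one zero in the spectrum, matching the 1 component.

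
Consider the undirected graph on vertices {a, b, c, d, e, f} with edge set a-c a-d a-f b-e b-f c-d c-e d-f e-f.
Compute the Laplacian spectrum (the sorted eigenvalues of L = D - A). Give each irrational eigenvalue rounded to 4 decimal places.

Each diagonal entry of L is the vertex degree and each off-diagonal entry is -1 where an edge is present, 0 otherwise; in the order [a, b, c, d, e, f] the diagonal is [3, 2, 3, 3, 3, 4]. L is symmetric positive semidefinite, so every eigenvalue is real and nonnegative. The single zero eigenvalue shows the graph is connected.

[0, 1.4384, 3, 4, 4, 5.5616]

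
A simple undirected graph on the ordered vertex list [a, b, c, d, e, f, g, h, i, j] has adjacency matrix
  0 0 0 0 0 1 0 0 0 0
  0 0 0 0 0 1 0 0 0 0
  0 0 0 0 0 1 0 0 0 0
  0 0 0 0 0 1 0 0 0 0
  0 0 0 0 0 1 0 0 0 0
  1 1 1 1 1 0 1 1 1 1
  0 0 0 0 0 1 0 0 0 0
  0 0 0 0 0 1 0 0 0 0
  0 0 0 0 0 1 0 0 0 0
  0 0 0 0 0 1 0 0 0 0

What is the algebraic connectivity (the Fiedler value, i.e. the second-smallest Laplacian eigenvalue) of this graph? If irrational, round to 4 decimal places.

1

Each diagonal entry of L is the vertex degree and each off-diagonal entry is -1 where an edge is present, 0 otherwise; in the order [a, b, c, d, e, f, g, h, i, j] the diagonal is [1, 1, 1, 1, 1, 9, 1, 1, 1, 1]. Computing the eigenvalues of L and sorting gives [0, 1, 1, 1, 1, 1, 1, 1, 1, 10]. The Fiedler value lambda_2 = 1 is strictly positive, so the graph is connected. There is one zero in the spectrum, matching the 1 component. By the matrix-tree theorem the graph has (1/10) * product of the nonzero eigenvalues = 1 spanning tree.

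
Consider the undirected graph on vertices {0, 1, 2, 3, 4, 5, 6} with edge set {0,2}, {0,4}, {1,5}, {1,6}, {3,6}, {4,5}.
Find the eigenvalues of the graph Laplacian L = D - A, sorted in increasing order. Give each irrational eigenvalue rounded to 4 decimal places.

Each diagonal entry of L is the vertex degree and each off-diagonal entry is -1 where an edge is present, 0 otherwise; in the order [0, 1, 2, 3, 4, 5, 6] the diagonal is [2, 2, 1, 1, 2, 2, 2]. Diagonalising L (or applying a numerical eigensolver to the 7x7 matrix) gives the spectrum above. There is one zero in the spectrum, matching the 1 component. By the matrix-tree theorem the graph has (1/7) * product of the nonzero eigenvalues = 1 spanning tree.

[0, 0.1981, 0.7530, 1.5550, 2.4450, 3.2470, 3.8019]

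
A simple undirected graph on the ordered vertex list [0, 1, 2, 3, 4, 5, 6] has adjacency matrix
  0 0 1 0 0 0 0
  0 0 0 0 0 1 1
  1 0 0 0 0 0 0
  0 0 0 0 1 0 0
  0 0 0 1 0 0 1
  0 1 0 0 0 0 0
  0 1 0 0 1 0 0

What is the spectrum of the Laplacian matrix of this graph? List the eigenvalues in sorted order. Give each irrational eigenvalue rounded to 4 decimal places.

[0, 0, 0.3820, 1.3820, 2, 2.6180, 3.6180]

Reading degrees in the order [0, 1, 2, 3, 4, 5, 6] gives [1, 2, 1, 1, 2, 1, 2]; set D = diag(1, 2, 1, 1, 2, 1, 2) and form L = D - A. Since every row of L sums to 0, the all-ones vector is in the kernel and 0 is an eigenvalue. The 2 zero eigenvalues correspond to the 2 connected components.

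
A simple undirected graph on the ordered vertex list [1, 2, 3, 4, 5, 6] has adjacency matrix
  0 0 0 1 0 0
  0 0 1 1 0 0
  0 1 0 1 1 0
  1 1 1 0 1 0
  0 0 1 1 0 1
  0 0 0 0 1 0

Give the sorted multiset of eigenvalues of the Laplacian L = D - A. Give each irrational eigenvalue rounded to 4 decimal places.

[0, 0.6972, 1.1392, 2.7459, 4.3028, 5.1149]

Reading degrees in the order [1, 2, 3, 4, 5, 6] gives [1, 2, 3, 4, 3, 1]; set D = diag(1, 2, 3, 4, 3, 1) and form L = D - A. Diagonalising L (or applying a numerical eigensolver to the 6x6 matrix) gives the spectrum above. The largest eigenvalue, 5.1149, is at most the vertex count 6.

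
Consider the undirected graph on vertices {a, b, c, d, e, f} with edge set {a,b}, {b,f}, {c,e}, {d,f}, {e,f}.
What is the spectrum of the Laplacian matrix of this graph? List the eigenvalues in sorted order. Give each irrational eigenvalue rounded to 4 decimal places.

[0, 0.3820, 0.6972, 2, 2.6180, 4.3028]

Reading degrees in the order [a, b, c, d, e, f] gives [1, 2, 1, 1, 2, 3]; set D = diag(1, 2, 1, 1, 2, 3) and form L = D - A. Diagonalising L (or applying a numerical eigensolver to the 6x6 matrix) gives the spectrum above. The largest eigenvalue, 4.3028, is at most the vertex count 6. By the matrix-tree theorem the graph has (1/6) * product of the nonzero eigenvalues = 1 spanning tree.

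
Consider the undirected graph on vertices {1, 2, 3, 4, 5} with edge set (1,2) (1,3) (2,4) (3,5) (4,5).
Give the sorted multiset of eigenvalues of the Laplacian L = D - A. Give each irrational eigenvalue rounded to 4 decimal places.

Reading degrees in the order [1, 2, 3, 4, 5] gives [2, 2, 2, 2, 2]; set D = diag(2, 2, 2, 2, 2) and form L = D - A. L is symmetric positive semidefinite, so every eigenvalue is real and nonnegative. There is one zero in the spectrum, matching the 1 component.

[0, 1.3820, 1.3820, 3.6180, 3.6180]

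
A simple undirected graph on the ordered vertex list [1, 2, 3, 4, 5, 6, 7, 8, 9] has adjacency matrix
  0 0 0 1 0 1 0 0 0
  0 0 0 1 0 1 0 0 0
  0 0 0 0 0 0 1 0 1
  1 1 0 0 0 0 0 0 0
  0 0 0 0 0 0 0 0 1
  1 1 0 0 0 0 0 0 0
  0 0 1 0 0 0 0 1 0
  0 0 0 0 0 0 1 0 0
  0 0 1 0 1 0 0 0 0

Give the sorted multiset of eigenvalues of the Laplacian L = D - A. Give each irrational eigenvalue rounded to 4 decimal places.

[0, 0, 0.3820, 1.3820, 2, 2, 2.6180, 3.6180, 4]

With the vertex order [1, 2, 3, 4, 5, 6, 7, 8, 9], the degrees are [2, 2, 2, 2, 1, 2, 2, 1, 2], giving D = diag(2, 2, 2, 2, 1, 2, 2, 1, 2) and L = D - A. The multiplicity of 0 as a Laplacian eigenvalue equals the number of connected components. The 2 zero eigenvalues correspond to the 2 connected components. The largest eigenvalue, 4, is at most the vertex count 9.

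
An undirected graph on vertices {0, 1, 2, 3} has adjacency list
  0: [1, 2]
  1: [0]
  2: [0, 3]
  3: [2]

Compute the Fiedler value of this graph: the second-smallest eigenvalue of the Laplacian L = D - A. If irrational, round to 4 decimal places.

Reading degrees in the order [0, 1, 2, 3] gives [2, 1, 2, 1]; set D = diag(2, 1, 2, 1) and form L = D - A. The smallest Laplacian eigenvalue is always 0. The next one, lambda_2 = 0.5858, measures how hard the graph is to disconnect: larger values mean better connectivity. The largest eigenvalue, 3.4142, is at most the vertex count 4.

0.5858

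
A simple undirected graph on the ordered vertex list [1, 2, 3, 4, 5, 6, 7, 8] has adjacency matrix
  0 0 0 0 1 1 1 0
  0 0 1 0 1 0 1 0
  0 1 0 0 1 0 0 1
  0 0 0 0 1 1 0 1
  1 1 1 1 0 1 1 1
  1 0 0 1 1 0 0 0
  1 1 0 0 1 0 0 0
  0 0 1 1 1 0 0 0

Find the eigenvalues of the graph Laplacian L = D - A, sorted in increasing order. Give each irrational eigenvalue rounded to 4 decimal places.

Each diagonal entry of L is the vertex degree and each off-diagonal entry is -1 where an edge is present, 0 otherwise; in the order [1, 2, 3, 4, 5, 6, 7, 8] the diagonal is [3, 3, 3, 3, 7, 3, 3, 3]. The multiplicity of 0 as a Laplacian eigenvalue equals the number of connected components. There is one zero in the spectrum, matching the 1 component. By the matrix-tree theorem the graph has (1/8) * product of the nonzero eigenvalues = 841 spanning trees.

[0, 1.7530, 1.7530, 3.4450, 3.4450, 4.8019, 4.8019, 8]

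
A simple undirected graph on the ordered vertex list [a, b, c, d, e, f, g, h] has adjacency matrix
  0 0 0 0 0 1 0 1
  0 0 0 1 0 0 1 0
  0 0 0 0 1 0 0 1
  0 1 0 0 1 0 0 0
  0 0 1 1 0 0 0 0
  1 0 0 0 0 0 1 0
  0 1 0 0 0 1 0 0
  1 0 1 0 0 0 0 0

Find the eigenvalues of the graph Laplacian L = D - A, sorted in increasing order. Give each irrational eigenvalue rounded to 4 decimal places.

[0, 0.5858, 0.5858, 2, 2, 3.4142, 3.4142, 4]

Each diagonal entry of L is the vertex degree and each off-diagonal entry is -1 where an edge is present, 0 otherwise; in the order [a, b, c, d, e, f, g, h] the diagonal is [2, 2, 2, 2, 2, 2, 2, 2]. L is symmetric positive semidefinite, so every eigenvalue is real and nonnegative. The single zero eigenvalue shows the graph is connected. By the matrix-tree theorem the graph has (1/8) * product of the nonzero eigenvalues = 8 spanning trees. The largest eigenvalue, 4, is at most the vertex count 8.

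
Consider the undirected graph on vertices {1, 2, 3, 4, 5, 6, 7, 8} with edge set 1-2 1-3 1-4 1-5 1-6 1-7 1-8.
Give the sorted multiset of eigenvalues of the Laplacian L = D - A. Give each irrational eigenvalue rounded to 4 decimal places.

Reading degrees in the order [1, 2, 3, 4, 5, 6, 7, 8] gives [7, 1, 1, 1, 1, 1, 1, 1]; set D = diag(7, 1, 1, 1, 1, 1, 1, 1) and form L = D - A. Diagonalising L (or applying a numerical eigensolver to the 8x8 matrix) gives the spectrum above. The single zero eigenvalue shows the graph is connected. The largest eigenvalue, 8, is at most the vertex count 8.

[0, 1, 1, 1, 1, 1, 1, 8]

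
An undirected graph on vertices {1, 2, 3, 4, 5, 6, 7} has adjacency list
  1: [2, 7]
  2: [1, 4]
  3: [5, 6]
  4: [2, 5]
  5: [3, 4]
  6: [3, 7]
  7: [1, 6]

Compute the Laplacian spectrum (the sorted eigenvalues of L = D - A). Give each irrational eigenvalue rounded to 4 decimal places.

[0, 0.7530, 0.7530, 2.4450, 2.4450, 3.8019, 3.8019]

Reading degrees in the order [1, 2, 3, 4, 5, 6, 7] gives [2, 2, 2, 2, 2, 2, 2]; set D = diag(2, 2, 2, 2, 2, 2, 2) and form L = D - A. Since every row of L sums to 0, the all-ones vector is in the kernel and 0 is an eigenvalue. The single zero eigenvalue shows the graph is connected. The eigenvalues sum to 14, which equals trace(L) = 2|E|.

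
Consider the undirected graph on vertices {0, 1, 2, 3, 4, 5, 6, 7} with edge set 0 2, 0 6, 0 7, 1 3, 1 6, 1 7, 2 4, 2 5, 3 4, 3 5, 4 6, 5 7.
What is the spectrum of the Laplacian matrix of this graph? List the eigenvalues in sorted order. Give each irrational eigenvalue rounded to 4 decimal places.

Each diagonal entry of L is the vertex degree and each off-diagonal entry is -1 where an edge is present, 0 otherwise; in the order [0, 1, 2, 3, 4, 5, 6, 7] the diagonal is [3, 3, 3, 3, 3, 3, 3, 3]. The multiplicity of 0 as a Laplacian eigenvalue equals the number of connected components. The single zero eigenvalue shows the graph is connected. The eigenvalues sum to 24, which equals trace(L) = 2|E|.

[0, 2, 2, 2, 4, 4, 4, 6]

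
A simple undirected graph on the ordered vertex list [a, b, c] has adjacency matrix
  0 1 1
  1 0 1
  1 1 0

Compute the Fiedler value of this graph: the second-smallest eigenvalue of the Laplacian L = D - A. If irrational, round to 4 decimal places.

Each diagonal entry of L is the vertex degree and each off-diagonal entry is -1 where an edge is present, 0 otherwise; in the order [a, b, c] the diagonal is [2, 2, 2]. Computing the eigenvalues of L and sorting gives [0, 3, 3]. The Fiedler value lambda_2 = 3 is strictly positive, so the graph is connected. There is one zero in the spectrum, matching the 1 component. By the matrix-tree theorem the graph has (1/3) * product of the nonzero eigenvalues = 3 spanning trees.

3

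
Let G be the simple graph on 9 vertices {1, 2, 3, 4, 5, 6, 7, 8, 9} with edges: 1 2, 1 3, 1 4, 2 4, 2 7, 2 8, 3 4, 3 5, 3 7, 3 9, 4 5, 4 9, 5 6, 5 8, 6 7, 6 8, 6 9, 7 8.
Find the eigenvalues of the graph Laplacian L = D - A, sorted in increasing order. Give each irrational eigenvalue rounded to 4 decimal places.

Each diagonal entry of L is the vertex degree and each off-diagonal entry is -1 where an edge is present, 0 otherwise; in the order [1, 2, 3, 4, 5, 6, 7, 8, 9] the diagonal is [3, 4, 5, 5, 4, 4, 4, 4, 3]. The multiplicity of 0 as a Laplacian eigenvalue equals the number of connected components. The single zero eigenvalue shows the graph is connected. There is one zero in the spectrum, matching the 1 component.

[0, 2.0926, 2.4110, 3.5990, 4.4308, 4.5233, 5.4688, 6.5453, 6.9293]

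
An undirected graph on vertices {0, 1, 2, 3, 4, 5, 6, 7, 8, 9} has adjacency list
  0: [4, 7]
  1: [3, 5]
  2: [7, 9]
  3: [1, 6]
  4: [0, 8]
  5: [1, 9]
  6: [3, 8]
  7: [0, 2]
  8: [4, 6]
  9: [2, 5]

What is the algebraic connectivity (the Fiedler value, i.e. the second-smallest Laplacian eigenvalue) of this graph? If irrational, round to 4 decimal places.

With the vertex order [0, 1, 2, 3, 4, 5, 6, 7, 8, 9], the degrees are [2, 2, 2, 2, 2, 2, 2, 2, 2, 2], giving D = diag(2, 2, 2, 2, 2, 2, 2, 2, 2, 2) and L = D - A. Computing the eigenvalues of L and sorting gives [0, 0.3820, 0.3820, 1.3820, 1.3820, 2.6180, 2.6180, 3.6180, 3.6180, 4]. The Fiedler value lambda_2 = 0.3820 is strictly positive, so the graph is connected. The eigenvalues sum to 20, which equals trace(L) = 2|E|.

0.3820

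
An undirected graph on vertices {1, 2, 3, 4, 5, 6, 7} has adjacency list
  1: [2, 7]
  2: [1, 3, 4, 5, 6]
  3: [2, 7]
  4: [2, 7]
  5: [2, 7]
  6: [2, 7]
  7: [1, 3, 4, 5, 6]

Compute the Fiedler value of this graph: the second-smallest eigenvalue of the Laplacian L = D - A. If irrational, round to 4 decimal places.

2

Each diagonal entry of L is the vertex degree and each off-diagonal entry is -1 where an edge is present, 0 otherwise; in the order [1, 2, 3, 4, 5, 6, 7] the diagonal is [2, 5, 2, 2, 2, 2, 5]. The smallest Laplacian eigenvalue is always 0. The next one, lambda_2 = 2, measures how hard the graph is to disconnect: larger values mean better connectivity. There is one zero in the spectrum, matching the 1 component. The eigenvalues sum to 20, which equals trace(L) = 2|E|.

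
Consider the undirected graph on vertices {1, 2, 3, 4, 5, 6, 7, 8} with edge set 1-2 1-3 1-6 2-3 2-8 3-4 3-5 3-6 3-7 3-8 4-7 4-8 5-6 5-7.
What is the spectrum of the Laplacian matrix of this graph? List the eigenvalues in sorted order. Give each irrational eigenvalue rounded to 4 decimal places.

[0, 1.7530, 1.7530, 3.4450, 3.4450, 4.8019, 4.8019, 8]

Reading degrees in the order [1, 2, 3, 4, 5, 6, 7, 8] gives [3, 3, 7, 3, 3, 3, 3, 3]; set D = diag(3, 3, 7, 3, 3, 3, 3, 3) and form L = D - A. Diagonalising L (or applying a numerical eigensolver to the 8x8 matrix) gives the spectrum above.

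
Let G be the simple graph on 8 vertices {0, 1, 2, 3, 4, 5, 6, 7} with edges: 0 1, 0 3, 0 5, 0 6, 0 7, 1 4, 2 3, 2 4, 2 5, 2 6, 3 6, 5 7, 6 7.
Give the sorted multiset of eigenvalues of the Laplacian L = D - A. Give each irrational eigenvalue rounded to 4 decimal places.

[0, 1.1274, 2.2578, 2.5858, 3.5031, 4.6546, 5.4142, 6.4571]

With the vertex order [0, 1, 2, 3, 4, 5, 6, 7], the degrees are [5, 2, 4, 3, 2, 3, 4, 3], giving D = diag(5, 2, 4, 3, 2, 3, 4, 3) and L = D - A. Diagonalising L (or applying a numerical eigensolver to the 8x8 matrix) gives the spectrum above. The single zero eigenvalue shows the graph is connected. The eigenvalues sum to 26, which equals trace(L) = 2|E|.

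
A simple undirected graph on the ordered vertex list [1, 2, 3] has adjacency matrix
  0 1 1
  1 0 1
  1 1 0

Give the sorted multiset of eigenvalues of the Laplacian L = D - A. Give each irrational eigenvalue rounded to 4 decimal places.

With the vertex order [1, 2, 3], the degrees are [2, 2, 2], giving D = diag(2, 2, 2) and L = D - A. L is symmetric positive semidefinite, so every eigenvalue is real and nonnegative. The largest eigenvalue, 3, is at most the vertex count 3.

[0, 3, 3]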